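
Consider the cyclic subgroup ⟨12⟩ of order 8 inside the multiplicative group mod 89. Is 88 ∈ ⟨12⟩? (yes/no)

⟨12⟩ has order 8; its elements mod 89 are {1, 12, 34, 37, 52, 55, 77, 88}.
88 is in this set.

yes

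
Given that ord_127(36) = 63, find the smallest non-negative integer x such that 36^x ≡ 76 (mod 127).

Baby-step giant-step with m = ceil(sqrt(63)) = 8.
Baby table (36^j mod 127 for j=0..7):
  0:1  1:36  2:26  3:47  4:41  5:79  6:50  7:22
Giant step factor: 36^(-8) ≡ 72 (mod 127).
Scan 76·72^i mod 127 for i = 0, 1, …:
  i=0: 76   i=1: 11   i=2: 30   i=3: 1
Match at i=3, j=0: x = 3·8 + 0 = 24.

24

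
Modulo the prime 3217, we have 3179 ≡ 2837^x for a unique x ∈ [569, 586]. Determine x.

Compute 2837^569 mod 3217 = 1631, then multiply by 2837 repeatedly:
  2837^569=1631  2837^570=1101  2837^571=3047  2837^572=260  2837^573=927
  2837^574=1610  2837^575=2647  2837^576=1061  2837^577=2162  2837^578=1992
  2837^579=2252  2837^580=3179
Found 3179 at exponent 580.

580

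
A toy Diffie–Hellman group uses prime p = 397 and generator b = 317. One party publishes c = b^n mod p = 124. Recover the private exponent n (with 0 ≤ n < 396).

162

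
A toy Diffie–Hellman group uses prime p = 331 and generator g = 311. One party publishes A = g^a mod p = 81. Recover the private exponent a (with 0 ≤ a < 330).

Baby-step giant-step with m = ceil(sqrt(330)) = 19.
Baby table (311^j mod 331 for j=0..18):
  0:1  1:311  2:69  3:275  4:127  5:108  6:157  7:170
  8:241  9:145  10:79  11:75  12:155  13:210  14:103  15:257
  16:156  17:190  18:172
Giant step factor: 311^(-19) ≡ 28 (mod 331).
Scan 81·28^i mod 331 for i = 0, 1, …:
  i=0: 81   i=1: 282   i=2: 283   i=3: 311
Match at i=3, j=1: a = 3·19 + 1 = 58.

58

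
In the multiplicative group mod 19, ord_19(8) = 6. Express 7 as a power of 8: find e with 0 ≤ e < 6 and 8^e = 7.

2

Successive powers of 8 modulo 19:
  8^0=1  8^1=8  8^2=7
So 8^2 ≡ 7 (mod 19), giving e = 2.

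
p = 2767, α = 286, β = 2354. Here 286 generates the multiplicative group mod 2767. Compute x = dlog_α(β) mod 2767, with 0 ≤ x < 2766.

Baby-step giant-step with m = ceil(sqrt(2766)) = 53.
Baby table (286^j mod 2767 for j=0..52):
  0:1  1:286  2:1553  3:1438  4:1752  5:245  6:895  7:1406
  8:901  9:355  10:1918  11:682  12:1362  13:2152  14:1198  15:2287
  16:1070  17:1650  18:1510  19:208  20:1381  21:2052  22:268  23:1939
  24:1154  25:771  26:1913  27:2019  28:1898  29:496  30:739  31:1062
  32:2129  33:154  34:2539  35:1200  36:92  37:1409  38:1759  39:2247
  40:698  41:404  42:2097  43:2070  44:2649  45:2223  46:2135  47:1870
  48:789  49:1527  50:2303  51:112  52:1595
Giant step factor: 286^(-53) ≡ 884 (mod 2767).
Scan 2354·884^i mod 2767 for i = 0, 1, …:
  i=0: 2354   i=1: 152   i=2: 1552   i=3: 2303
Match at i=3, j=50: x = 3·53 + 50 = 209.

209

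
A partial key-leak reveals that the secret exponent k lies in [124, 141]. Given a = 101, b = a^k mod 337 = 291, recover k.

139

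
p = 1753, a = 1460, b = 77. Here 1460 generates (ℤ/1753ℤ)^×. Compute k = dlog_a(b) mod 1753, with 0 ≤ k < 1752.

655

Baby-step giant-step with m = ceil(sqrt(1752)) = 42.
Baby table (1460^j mod 1753 for j=0..41):
  0:1  1:1460  2:1705  3:40  4:551  5:1586  6:1600  7:1004
  8:332  9:892  10:1594  11:1009  12:620  13:652  14:41  15:258
  16:1538  17:1640  18:1555  19:165  20:739  21:845  22:1341  23:1512
  24:493  25:1050  26:878  27:437  28:1681  29:60  30:1703  31:626
  32:647  33:1506  34:498  35:1338  36:638  37:637  38:930  39:978
  40:938  41:387
Giant step factor: 1460^(-42) ≡ 1098 (mod 1753).
Scan 77·1098^i mod 1753 for i = 0, 1, …:
  i=0: 77   i=1: 402   i=2: 1393   i=3: 898
  i=4: 818   i=5: 628   i=6: 615   i=7: 365
  i=8: 1086   i=9: 388     …   i=14: 1457
  i=15: 1050
Match at i=15, j=25: k = 15·42 + 25 = 655.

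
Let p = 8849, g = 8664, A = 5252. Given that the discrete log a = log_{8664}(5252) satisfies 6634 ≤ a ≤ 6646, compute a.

6637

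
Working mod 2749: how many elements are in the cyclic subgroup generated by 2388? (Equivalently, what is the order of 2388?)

687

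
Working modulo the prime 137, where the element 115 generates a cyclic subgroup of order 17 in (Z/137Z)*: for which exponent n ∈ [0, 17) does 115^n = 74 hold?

6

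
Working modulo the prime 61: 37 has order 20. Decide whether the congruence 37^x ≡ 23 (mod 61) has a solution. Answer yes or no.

yes

⟨37⟩ has order 20; its elements mod 61 are {1, 3, 8, 9, 11, 20, 23, 24, 27, 28, 33, 34, 37, 38, 41, 50, 52, 53, 58, 60}.
23 is in this set.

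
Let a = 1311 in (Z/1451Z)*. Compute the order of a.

725

The order of 1311 must divide p − 1 = 1450 = 2 · 5^2 · 29.
Divisors: 1, 2, 5, 10, 25, 29, 50, 58, 145, 290, 725, 1450.
Check each in increasing order: 1311^1 ≡ 1311;  1311^2 ≡ 737;  1311^5 ≡ 348;  1311^10 ≡ 671;  1311^25 ≡ 535;  1311^29 ≡ 743;  1311^50 ≡ 378;  1311^58 ≡ 669;  1311^145 ≡ 545;  1311^290 ≡ 1021;  1311^725 ≡ 1.
Smallest exponent giving 1 is 725.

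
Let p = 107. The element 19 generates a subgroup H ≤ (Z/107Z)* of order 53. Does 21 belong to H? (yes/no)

no

21 ∈ ⟨19⟩ iff 21^53 ≡ 1 (mod 107), since |⟨19⟩| = 53.
21^53 mod 107 = 106.
Since 106 ≠ 1, 21 does not lie in the subgroup.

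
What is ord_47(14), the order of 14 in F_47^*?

The order of 14 must divide p − 1 = 46 = 2 · 23.
Divisors: 1, 2, 23, 46.
Check each in increasing order: 14^1 ≡ 14;  14^2 ≡ 8;  14^23 ≡ 1.
Smallest exponent giving 1 is 23.

23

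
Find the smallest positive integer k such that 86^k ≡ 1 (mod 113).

112

The order of 86 must divide p − 1 = 112 = 2^4 · 7.
Divisors: 1, 2, 4, 7, 8, 14, 16, 28, 56, 112.
Check each in increasing order: 86^1 ≡ 86;  86^2 ≡ 51;  86^4 ≡ 2;  86^7 ≡ 71;  86^8 ≡ 4;  86^14 ≡ 69;  86^16 ≡ 16;  86^28 ≡ 15;  86^56 ≡ 112;  86^112 ≡ 1.
Smallest exponent giving 1 is 112.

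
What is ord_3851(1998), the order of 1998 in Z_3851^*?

770

The order of 1998 must divide p − 1 = 3850 = 2 · 5^2 · 7 · 11.
Divisors: 1, 2, 5, 7, 10, 11, 14, 22, 25, 35, 50, 55, 70, 77, 110, 154, 175, 275, 350, 385, 550, 770, 1925, 3850.
Check each in increasing order: 1998^1 ≡ 1998;  1998^2 ≡ 2368;  1998^5 ≡ 3574;  1998^7 ≡ 2585;  1998^10 ≡ 3560;  1998^11 ≡ 83;  1998^14 ≡ 740;  1998^22 ≡ 3038;  1998^25 ≡ 3655;  1998^35 ≡ 3122;  1998^50 ≡ 3757;  1998^55 ≡ 2932;  1998^70 ≡ 3;  1998^77 ≡ 53;  1998^110 ≡ 1192;  1998^154 ≡ 2809;  1998^175 ≡ 1141;  1998^275 ≡ 3809;  1998^350 ≡ 243;  1998^385 ≡ 3850;  1998^550 ≡ 1764;  1998^770 ≡ 1.
Smallest exponent giving 1 is 770.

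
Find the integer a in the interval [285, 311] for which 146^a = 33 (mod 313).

300

Compute 146^285 mod 313 = 184, then multiply by 146 repeatedly:
  146^285=184  146^286=259  146^287=254  146^288=150  146^289=303
  146^290=105  146^291=306  146^292=230  146^293=89  146^294=161
  146^295=31  146^296=144  146^297=53  146^298=226  146^299=131
  146^300=33
Found 33 at exponent 300.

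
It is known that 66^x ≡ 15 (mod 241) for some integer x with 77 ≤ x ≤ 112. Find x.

80

Compute 66^77 mod 241 = 70, then multiply by 66 repeatedly:
  66^77=70  66^78=41  66^79=55  66^80=15
Found 15 at exponent 80.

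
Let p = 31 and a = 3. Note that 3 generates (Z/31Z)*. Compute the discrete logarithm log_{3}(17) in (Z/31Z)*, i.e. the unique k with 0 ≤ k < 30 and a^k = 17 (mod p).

7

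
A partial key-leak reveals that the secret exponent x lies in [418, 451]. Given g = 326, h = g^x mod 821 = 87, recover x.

443

Compute 326^418 mod 821 = 438, then multiply by 326 repeatedly:
  326^418=438  326^419=755  326^420=651  326^421=408  326^422=6
  326^423=314  326^424=560  326^425=298  326^426=270  326^427=173
  326^428=570  326^429=274  326^430=656  326^431=396  326^432=199
  326^433=15  326^434=785  326^435=579  326^436=745  326^437=675
  326^438=22  326^439=604  326^440=685  326^441=819  326^442=169
  326^443=87
Found 87 at exponent 443.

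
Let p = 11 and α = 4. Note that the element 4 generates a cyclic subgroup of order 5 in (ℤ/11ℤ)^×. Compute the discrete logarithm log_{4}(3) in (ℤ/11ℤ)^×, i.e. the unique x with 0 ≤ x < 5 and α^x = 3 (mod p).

Successive powers of 4 modulo 11:
  4^0=1  4^1=4  4^2=5  4^3=9  4^4=3
So 4^4 ≡ 3 (mod 11), giving x = 4.

4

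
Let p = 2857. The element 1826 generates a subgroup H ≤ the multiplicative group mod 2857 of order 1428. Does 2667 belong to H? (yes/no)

no

2667 ∈ ⟨1826⟩ iff 2667^1428 ≡ 1 (mod 2857), since |⟨1826⟩| = 1428.
2667^1428 mod 2857 = 2856.
Since 2856 ≠ 1, 2667 does not lie in the subgroup.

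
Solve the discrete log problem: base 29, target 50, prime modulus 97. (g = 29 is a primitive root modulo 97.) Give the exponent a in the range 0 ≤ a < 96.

Baby-step giant-step with m = ceil(sqrt(96)) = 10.
Baby table (29^j mod 97 for j=0..9):
  0:1  1:29  2:65  3:42  4:54  5:14  6:18  7:37
  8:6  9:77
Giant step factor: 29^(-10) ≡ 49 (mod 97).
Scan 50·49^i mod 97 for i = 0, 1, …:
  i=0: 50   i=1: 25   i=2: 61   i=3: 79
  i=4: 88   i=5: 44   i=6: 22   i=7: 11
  i=8: 54
Match at i=8, j=4: a = 8·10 + 4 = 84.

84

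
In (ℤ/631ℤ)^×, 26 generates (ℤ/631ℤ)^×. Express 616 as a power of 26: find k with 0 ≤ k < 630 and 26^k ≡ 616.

Baby-step giant-step with m = ceil(sqrt(630)) = 26.
Baby table (26^j mod 631 for j=0..25):
  0:1  1:26  2:45  3:539  4:132  5:277  6:261  7:476
  8:387  9:597  10:378  11:363  12:604  13:560  14:47  15:591
  16:222  17:93  18:525  19:399  20:278  21:287  22:521  23:295
  24:98  25:24
Giant step factor: 26^(-26) ≡ 90 (mod 631).
Scan 616·90^i mod 631 for i = 0, 1, …:
  i=0: 616   i=1: 543   i=2: 283   i=3: 230
  i=4: 508   i=5: 288   i=6: 49   i=7: 624
  i=8: 1
Match at i=8, j=0: k = 8·26 + 0 = 208.

208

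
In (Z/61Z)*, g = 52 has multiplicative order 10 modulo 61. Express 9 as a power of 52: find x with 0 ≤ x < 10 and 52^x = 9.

6

Successive powers of 52 modulo 61:
  52^0=1  52^1=52  52^2=20  52^3=3  52^4=34  52^5=60
  52^6=9
So 52^6 ≡ 9 (mod 61), giving x = 6.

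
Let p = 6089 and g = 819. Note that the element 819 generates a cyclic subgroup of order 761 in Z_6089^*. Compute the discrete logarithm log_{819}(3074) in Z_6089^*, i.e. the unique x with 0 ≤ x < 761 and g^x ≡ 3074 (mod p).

283

Baby-step giant-step with m = ceil(sqrt(761)) = 28.
Baby table (819^j mod 6089 for j=0..27):
  0:1  1:819  2:971  3:3679  4:5135  5:4155  6:5283  7:3587
  8:2855  9:69  10:1710  11:20  12:4202  13:1153  14:512  15:5276
  16:3943  17:2147  18:4761  19:2299  20:1380  21:3755  22:400  23:4883
  24:4793  25:4151  26:2007  27:5792
Giant step factor: 819^(-28) ≡ 461 (mod 6089).
Scan 3074·461^i mod 6089 for i = 0, 1, …:
  i=0: 3074   i=1: 4466   i=2: 744   i=3: 2000
  i=4: 2561   i=5: 5444   i=6: 1016   i=7: 5612
  i=8: 5396   i=9: 3244   i=10: 3679
Match at i=10, j=3: x = 10·28 + 3 = 283.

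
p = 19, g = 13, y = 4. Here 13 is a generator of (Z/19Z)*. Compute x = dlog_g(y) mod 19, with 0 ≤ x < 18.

4

Successive powers of 13 modulo 19:
  13^0=1  13^1=13  13^2=17  13^3=12  13^4=4
So 13^4 ≡ 4 (mod 19), giving x = 4.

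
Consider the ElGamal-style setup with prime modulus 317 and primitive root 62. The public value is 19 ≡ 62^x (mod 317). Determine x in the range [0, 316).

Baby-step giant-step with m = ceil(sqrt(316)) = 18.
Baby table (62^j mod 317 for j=0..17):
  0:1  1:62  2:40  3:261  4:15  5:296  6:283  7:111
  8:225  9:2  10:124  11:80  12:205  13:30  14:275  15:249
  16:222  17:133
Giant step factor: 62^(-18) ≡ 238 (mod 317).
Scan 19·238^i mod 317 for i = 0, 1, …:
  i=0: 19   i=1: 84   i=2: 21   i=3: 243
  i=4: 140   i=5: 35   i=6: 88   i=7: 22
  i=8: 164   i=9: 41   i=10: 248   i=11: 62
Match at i=11, j=1: x = 11·18 + 1 = 199.

199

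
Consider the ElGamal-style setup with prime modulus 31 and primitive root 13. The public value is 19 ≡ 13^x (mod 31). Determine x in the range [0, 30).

14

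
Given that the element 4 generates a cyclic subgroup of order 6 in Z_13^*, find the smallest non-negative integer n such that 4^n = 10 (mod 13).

5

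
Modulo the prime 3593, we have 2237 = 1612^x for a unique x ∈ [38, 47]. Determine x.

Compute 1612^38 mod 3593 = 2666, then multiply by 1612 repeatedly:
  1612^38=2666  1612^39=364  1612^40=1109  1612^41=1987  1612^42=1681
  1612^43=650  1612^44=2237
Found 2237 at exponent 44.

44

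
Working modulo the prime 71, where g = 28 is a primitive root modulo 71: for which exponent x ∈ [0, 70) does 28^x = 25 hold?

Baby-step giant-step with m = ceil(sqrt(70)) = 9.
Baby table (28^j mod 71 for j=0..8):
  0:1  1:28  2:3  3:13  4:9  5:39  6:27  7:46
  8:10
Giant step factor: 28^(-9) ≡ 53 (mod 71).
Scan 25·53^i mod 71 for i = 0, 1, …:
  i=0: 25   i=1: 47   i=2: 6   i=3: 34
  i=4: 27
Match at i=4, j=6: x = 4·9 + 6 = 42.

42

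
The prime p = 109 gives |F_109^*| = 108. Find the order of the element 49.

27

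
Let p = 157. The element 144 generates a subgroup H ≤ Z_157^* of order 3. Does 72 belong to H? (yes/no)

72 ∈ ⟨144⟩ iff 72^3 ≡ 1 (mod 157), since |⟨144⟩| = 3.
72^3 mod 157 = 59.
Since 59 ≠ 1, 72 does not lie in the subgroup.

no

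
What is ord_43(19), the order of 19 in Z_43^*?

42

The order of 19 must divide p − 1 = 42 = 2 · 3 · 7.
Divisors: 1, 2, 3, 6, 7, 14, 21, 42.
Check each in increasing order: 19^1 ≡ 19;  19^2 ≡ 17;  19^3 ≡ 22;  19^6 ≡ 11;  19^7 ≡ 37;  19^14 ≡ 36;  19^21 ≡ 42;  19^42 ≡ 1.
Smallest exponent giving 1 is 42.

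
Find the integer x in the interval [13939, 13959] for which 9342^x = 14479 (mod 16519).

Compute 9342^13939 mod 16519 = 13862, then multiply by 9342 repeatedly:
  9342^13939=13862  9342^13940=6363  9342^13941=7784  9342^13942=1490  9342^13943=10582
  9342^13944=7348  9342^13945=8571  9342^13946=2689  9342^13947=11758  9342^13948=8405
  9342^13949=4703  9342^13950=11405  9342^13951=14479
Found 14479 at exponent 13951.

13951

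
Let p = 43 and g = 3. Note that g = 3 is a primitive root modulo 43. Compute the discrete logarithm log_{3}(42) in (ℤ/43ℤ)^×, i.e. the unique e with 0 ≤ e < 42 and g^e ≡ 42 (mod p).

Baby-step giant-step with m = ceil(sqrt(42)) = 7.
Baby table (3^j mod 43 for j=0..6):
  0:1  1:3  2:9  3:27  4:38  5:28  6:41
Giant step factor: 3^(-7) ≡ 7 (mod 43).
Scan 42·7^i mod 43 for i = 0, 1, …:
  i=0: 42   i=1: 36   i=2: 37   i=3: 1
Match at i=3, j=0: e = 3·7 + 0 = 21.

21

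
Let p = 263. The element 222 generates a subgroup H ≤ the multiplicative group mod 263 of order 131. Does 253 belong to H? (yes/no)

yes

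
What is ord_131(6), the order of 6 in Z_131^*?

130

The order of 6 must divide p − 1 = 130 = 2 · 5 · 13.
Divisors: 1, 2, 5, 10, 13, 26, 65, 130.
Check each in increasing order: 6^1 ≡ 6;  6^2 ≡ 36;  6^5 ≡ 47;  6^10 ≡ 113;  6^13 ≡ 42;  6^26 ≡ 61;  6^65 ≡ 130;  6^130 ≡ 1.
Smallest exponent giving 1 is 130.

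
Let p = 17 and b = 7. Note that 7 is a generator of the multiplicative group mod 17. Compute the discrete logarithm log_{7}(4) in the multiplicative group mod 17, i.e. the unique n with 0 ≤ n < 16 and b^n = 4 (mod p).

4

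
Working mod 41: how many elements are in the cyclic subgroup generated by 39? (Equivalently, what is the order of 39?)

The order of 39 must divide p − 1 = 40 = 2^3 · 5.
Divisors: 1, 2, 4, 5, 8, 10, 20, 40.
Check each in increasing order: 39^1 ≡ 39;  39^2 ≡ 4;  39^4 ≡ 16;  39^5 ≡ 9;  39^8 ≡ 10;  39^10 ≡ 40;  39^20 ≡ 1.
Smallest exponent giving 1 is 20.

20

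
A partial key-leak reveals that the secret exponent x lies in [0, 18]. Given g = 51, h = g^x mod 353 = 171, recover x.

Compute 51^0 mod 353 = 1, then multiply by 51 repeatedly:
  51^0=1  51^1=51  51^2=130  51^3=276  51^4=309
  51^5=227  51^6=281  51^7=211  51^8=171
Found 171 at exponent 8.

8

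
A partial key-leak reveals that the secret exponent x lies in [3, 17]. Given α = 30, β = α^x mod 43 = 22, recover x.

Compute 30^3 mod 43 = 39, then multiply by 30 repeatedly:
  30^3=39  30^4=9  30^5=12  30^6=16  30^7=7
  30^8=38  30^9=22
Found 22 at exponent 9.

9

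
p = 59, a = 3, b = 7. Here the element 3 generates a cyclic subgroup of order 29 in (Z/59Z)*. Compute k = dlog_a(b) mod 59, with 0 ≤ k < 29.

5

Successive powers of 3 modulo 59:
  3^0=1  3^1=3  3^2=9  3^3=27  3^4=22  3^5=7
So 3^5 ≡ 7 (mod 59), giving k = 5.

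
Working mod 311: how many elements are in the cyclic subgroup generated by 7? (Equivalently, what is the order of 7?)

31

The order of 7 must divide p − 1 = 310 = 2 · 5 · 31.
Divisors: 1, 2, 5, 10, 31, 62, 155, 310.
Check each in increasing order: 7^1 ≡ 7;  7^2 ≡ 49;  7^5 ≡ 13;  7^10 ≡ 169;  7^31 ≡ 1.
Smallest exponent giving 1 is 31.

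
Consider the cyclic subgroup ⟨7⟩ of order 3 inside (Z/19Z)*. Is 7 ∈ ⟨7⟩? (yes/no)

⟨7⟩ has order 3; its elements mod 19 are {1, 7, 11}.
7 is in this set.

yes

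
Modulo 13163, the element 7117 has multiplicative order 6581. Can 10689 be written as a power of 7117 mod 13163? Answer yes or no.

10689 ∈ ⟨7117⟩ iff 10689^6581 ≡ 1 (mod 13163), since |⟨7117⟩| = 6581.
10689^6581 mod 13163 = 1.
Since 1 = 1, 10689 lies in the subgroup.

yes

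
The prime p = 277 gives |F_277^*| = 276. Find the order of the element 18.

The order of 18 must divide p − 1 = 276 = 2^2 · 3 · 23.
Divisors: 1, 2, 3, 4, 6, 12, 23, 46, 69, 92, 138, 276.
Check each in increasing order: 18^1 ≡ 18;  18^2 ≡ 47;  18^3 ≡ 15;  18^4 ≡ 270;  18^6 ≡ 225;  18^12 ≡ 211;  18^23 ≡ 242;  18^46 ≡ 117;  18^69 ≡ 60;  18^92 ≡ 116;  18^138 ≡ 276;  18^276 ≡ 1.
Smallest exponent giving 1 is 276.

276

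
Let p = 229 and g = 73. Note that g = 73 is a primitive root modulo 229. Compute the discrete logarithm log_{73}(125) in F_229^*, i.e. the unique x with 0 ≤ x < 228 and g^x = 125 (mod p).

30

Baby-step giant-step with m = ceil(sqrt(228)) = 16.
Baby table (73^j mod 229 for j=0..15):
  0:1  1:73  2:62  3:175  4:180  5:87  6:168  7:127
  8:111  9:88  10:12  11:189  12:57  13:39  14:99  15:128
Giant step factor: 73^(-16) ≡ 173 (mod 229).
Scan 125·173^i mod 229 for i = 0, 1, …:
  i=0: 125   i=1: 99
Match at i=1, j=14: x = 1·16 + 14 = 30.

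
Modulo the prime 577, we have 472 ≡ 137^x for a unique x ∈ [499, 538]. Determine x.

510

Compute 137^499 mod 577 = 394, then multiply by 137 repeatedly:
  137^499=394  137^500=317  137^501=154  137^502=326  137^503=233
  137^504=186  137^505=94  137^506=184  137^507=397  137^508=151
  137^509=492  137^510=472
Found 472 at exponent 510.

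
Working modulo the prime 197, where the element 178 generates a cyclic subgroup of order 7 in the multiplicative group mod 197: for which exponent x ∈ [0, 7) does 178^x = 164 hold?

2

Successive powers of 178 modulo 197:
  178^0=1  178^1=178  178^2=164
So 178^2 ≡ 164 (mod 197), giving x = 2.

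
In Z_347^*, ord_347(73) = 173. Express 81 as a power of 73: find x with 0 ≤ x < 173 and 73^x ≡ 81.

170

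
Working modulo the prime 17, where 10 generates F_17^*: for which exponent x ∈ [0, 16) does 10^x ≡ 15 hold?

Successive powers of 10 modulo 17:
  10^0=1  10^1=10  10^2=15
So 10^2 ≡ 15 (mod 17), giving x = 2.

2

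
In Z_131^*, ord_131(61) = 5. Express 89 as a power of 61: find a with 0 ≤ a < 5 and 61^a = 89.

Successive powers of 61 modulo 131:
  61^0=1  61^1=61  61^2=53  61^3=89
So 61^3 ≡ 89 (mod 131), giving a = 3.

3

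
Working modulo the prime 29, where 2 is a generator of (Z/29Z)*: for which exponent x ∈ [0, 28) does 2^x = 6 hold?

Successive powers of 2 modulo 29:
  2^0=1  2^1=2  2^2=4  2^3=8  2^4=16  2^5=3
  2^6=6
So 2^6 ≡ 6 (mod 29), giving x = 6.

6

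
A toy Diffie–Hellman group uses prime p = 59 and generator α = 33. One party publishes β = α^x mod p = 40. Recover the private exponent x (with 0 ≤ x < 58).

Successive powers of 33 modulo 59:
  33^0=1  33^1=33  33^2=27  33^3=6  33^4=21  33^5=44
  33^6=36  33^7=8  33^8=28  33^9=39  33^10=48  33^11=50
  33^12=57  33^13=52  33^14=5  33^15=47  33^16=17  33^17=30
  33^18=46  33^19=43  33^20=3  33^21=40
So 33^21 ≡ 40 (mod 59), giving x = 21.

21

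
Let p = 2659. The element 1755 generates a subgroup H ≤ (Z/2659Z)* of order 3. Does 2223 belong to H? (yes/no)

⟨1755⟩ has order 3; its elements mod 2659 are {1, 903, 1755}.
2223 is not in this set.

no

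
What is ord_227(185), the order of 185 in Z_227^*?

113

The order of 185 must divide p − 1 = 226 = 2 · 113.
Divisors: 1, 2, 113, 226.
Check each in increasing order: 185^1 ≡ 185;  185^2 ≡ 175;  185^113 ≡ 1.
Smallest exponent giving 1 is 113.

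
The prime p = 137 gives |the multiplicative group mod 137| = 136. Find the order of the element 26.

136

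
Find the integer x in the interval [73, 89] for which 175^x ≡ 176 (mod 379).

79

Compute 175^73 mod 379 = 117, then multiply by 175 repeatedly:
  175^73=117  175^74=9  175^75=59  175^76=92  175^77=182
  175^78=14  175^79=176
Found 176 at exponent 79.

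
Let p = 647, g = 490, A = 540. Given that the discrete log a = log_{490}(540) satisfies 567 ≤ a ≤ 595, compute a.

575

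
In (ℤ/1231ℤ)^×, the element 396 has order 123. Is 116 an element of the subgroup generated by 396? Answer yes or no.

116 ∈ ⟨396⟩ iff 116^123 ≡ 1 (mod 1231), since |⟨396⟩| = 123.
116^123 mod 1231 = 1099.
Since 1099 ≠ 1, 116 does not lie in the subgroup.

no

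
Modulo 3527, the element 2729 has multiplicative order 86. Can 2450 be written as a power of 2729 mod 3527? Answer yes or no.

yes

2450 ∈ ⟨2729⟩ iff 2450^86 ≡ 1 (mod 3527), since |⟨2729⟩| = 86.
2450^86 mod 3527 = 1.
Since 1 = 1, 2450 lies in the subgroup.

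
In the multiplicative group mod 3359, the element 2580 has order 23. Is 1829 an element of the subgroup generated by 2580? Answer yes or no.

1829 ∈ ⟨2580⟩ iff 1829^23 ≡ 1 (mod 3359), since |⟨2580⟩| = 23.
1829^23 mod 3359 = 1.
Since 1 = 1, 1829 lies in the subgroup.

yes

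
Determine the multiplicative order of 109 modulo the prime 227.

113

The order of 109 must divide p − 1 = 226 = 2 · 113.
Divisors: 1, 2, 113, 226.
Check each in increasing order: 109^1 ≡ 109;  109^2 ≡ 77;  109^113 ≡ 1.
Smallest exponent giving 1 is 113.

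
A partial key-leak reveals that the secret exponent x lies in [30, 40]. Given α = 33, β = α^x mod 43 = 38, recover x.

Compute 33^30 mod 43 = 41, then multiply by 33 repeatedly:
  33^30=41  33^31=20  33^32=15  33^33=22  33^34=38
Found 38 at exponent 34.

34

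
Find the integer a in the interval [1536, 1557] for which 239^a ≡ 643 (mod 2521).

1545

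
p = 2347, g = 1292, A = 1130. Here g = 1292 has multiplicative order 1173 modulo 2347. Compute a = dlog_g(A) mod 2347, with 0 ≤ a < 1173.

642

Baby-step giant-step with m = ceil(sqrt(1173)) = 35.
Baby table (1292^j mod 2347 for j=0..34):
  0:1  1:1292  2:547  3:277  4:1140  5:1311  6:1625  7:1282
  8:1709  9:1848  10:717  11:1646  12:250  13:1461  14:624  15:1187
  16:1013  17:1517  18:219  19:1308  20:96  21:1988  22:878  23:775
  24:1478  25:1465  26:1098  27:1028  28:2121  29:1383  30:769  31:767
  32:530  33:1783  34:1229
Giant step factor: 1292^(-35) ≡ 661 (mod 2347).
Scan 1130·661^i mod 2347 for i = 0, 1, …:
  i=0: 1130   i=1: 584   i=2: 1116   i=3: 718
  i=4: 504   i=5: 2217   i=6: 909   i=7: 17
  i=8: 1849   i=9: 1749     …   i=17: 114
  i=18: 250
Match at i=18, j=12: a = 18·35 + 12 = 642.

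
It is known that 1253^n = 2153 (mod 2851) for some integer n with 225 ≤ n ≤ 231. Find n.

Compute 1253^225 mod 2851 = 822, then multiply by 1253 repeatedly:
  1253^225=822  1253^226=755  1253^227=2334  1253^228=2227  1253^229=2153
Found 2153 at exponent 229.

229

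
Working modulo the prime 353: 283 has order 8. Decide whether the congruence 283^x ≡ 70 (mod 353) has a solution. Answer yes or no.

yes

⟨283⟩ has order 8; its elements mod 353 are {1, 42, 70, 116, 237, 283, 311, 352}.
70 is in this set.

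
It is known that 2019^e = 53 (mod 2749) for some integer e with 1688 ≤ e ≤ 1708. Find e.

Compute 2019^1688 mod 2749 = 720, then multiply by 2019 repeatedly:
  2019^1688=720  2019^1689=2208  2019^1690=1823  2019^1691=2475  2019^1692=2092
  2019^1693=1284  2019^1694=89  2019^1695=1006  2019^1696=2352  2019^1697=1165
  2019^1698=1740  2019^1699=2587  2019^1700=53
Found 53 at exponent 1700.

1700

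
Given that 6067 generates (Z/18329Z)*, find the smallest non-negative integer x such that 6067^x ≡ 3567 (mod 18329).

Baby-step giant-step with m = ceil(sqrt(18328)) = 136.
Baby table (6067^j mod 18329 for j=0..135):
  0:1  1:6067  2:3857  3:12615  4:11630  5:10889  6:5847  7:7134
  8:7209  9:4009  10:20  11:11366  12:3824  13:14023  14:12652  15:16161
  16:6966  17:14377  18:15877  19:6864  20:400  21:7372  22:3164  23:5525
  24:14763  25:11627  26:11017  27:12605  28:5947  29:8977  30:8000  31:808
  32:8293  33:526  34:1996  35:12592  36:392  37:13823  38:8966  39:14579
  40:13368  41:16160  42:899  43:10520  44:3262  45:13563  46:7840  47:1525
  48:14359  49:16645  50:10754  51:11607  52:17980  53:8781  54:10253  55:14654
  56:10168  57:12171  58:12245  59:2978  60:13461  61:12192  62:11349  63:10659
  64:3441  65:18145  66:1741  67:5143  68:6623  69:4573  70:12614  71:5563
  72:7032  73:11561  74:13833  75:14649  76:16491  77:11215  78:4157  79:18144
  80:14003  81:1286  82:12337  83:11272  84:1725  85:18045  86:18227  87:4352
  88:9824  89:14629  90:5125  91:7391  92:8463  93:5492  94:16171  95:12649
  96:16289  97:13724  98:13190  99:17645  100:10855  101:1188  102:4299  103:18195
  104:11827  105:14703  106:14187  107:17874  108:7194  109:4649  110:15481  111:5431
  112:12664  113:15649  114:16592  115:796  116:8805  117:9229  118:15577  119:1335
  120:16356  121:16975  122:15003  123:1387  124:1918  125:15920  126:11139  127:1290
  128:18276  129:8371  130:15527  131:9578  132:6796  133:9411  134:1702  135:6807
Giant step factor: 6067^(-136) ≡ 16821 (mod 18329).
Scan 3567·16821^i mod 18329 for i = 0, 1, …:
  i=0: 3567   i=1: 9690   i=2: 14022   i=3: 6490
  i=4: 766   i=5: 17928   i=6: 18180   i=7: 4744
  i=8: 12687   i=9: 3480     …   i=78: 8780
  i=79: 11627
Match at i=79, j=25: x = 79·136 + 25 = 10769.

10769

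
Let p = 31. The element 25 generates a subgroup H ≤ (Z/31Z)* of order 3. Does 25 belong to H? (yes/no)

yes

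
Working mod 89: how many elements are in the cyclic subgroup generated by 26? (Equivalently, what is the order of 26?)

88

The order of 26 must divide p − 1 = 88 = 2^3 · 11.
Divisors: 1, 2, 4, 8, 11, 22, 44, 88.
Check each in increasing order: 26^1 ≡ 26;  26^2 ≡ 53;  26^4 ≡ 50;  26^8 ≡ 8;  26^11 ≡ 77;  26^22 ≡ 55;  26^44 ≡ 88;  26^88 ≡ 1.
Smallest exponent giving 1 is 88.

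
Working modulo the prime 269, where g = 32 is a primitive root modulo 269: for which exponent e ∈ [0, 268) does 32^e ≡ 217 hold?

2

Successive powers of 32 modulo 269:
  32^0=1  32^1=32  32^2=217
So 32^2 ≡ 217 (mod 269), giving e = 2.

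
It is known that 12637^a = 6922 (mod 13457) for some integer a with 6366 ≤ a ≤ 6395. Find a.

6366

Compute 12637^6366 mod 13457 = 6922, then multiply by 12637 repeatedly:
  12637^6366=6922
Found 6922 at exponent 6366.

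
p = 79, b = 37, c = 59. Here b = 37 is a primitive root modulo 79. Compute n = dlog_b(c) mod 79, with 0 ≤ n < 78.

55

Baby-step giant-step with m = ceil(sqrt(78)) = 9.
Baby table (37^j mod 79 for j=0..8):
  0:1  1:37  2:26  3:14  4:44  5:48  6:38  7:63
  8:40
Giant step factor: 37^(-9) ≡ 15 (mod 79).
Scan 59·15^i mod 79 for i = 0, 1, …:
  i=0: 59   i=1: 16   i=2: 3   i=3: 45
  i=4: 43   i=5: 13   i=6: 37
Match at i=6, j=1: n = 6·9 + 1 = 55.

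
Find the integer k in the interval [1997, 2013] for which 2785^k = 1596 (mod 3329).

2011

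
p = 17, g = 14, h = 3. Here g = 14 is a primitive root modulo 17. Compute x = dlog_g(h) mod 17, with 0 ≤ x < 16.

9

Successive powers of 14 modulo 17:
  14^0=1  14^1=14  14^2=9  14^3=7  14^4=13  14^5=12
  14^6=15  14^7=6  14^8=16  14^9=3
So 14^9 ≡ 3 (mod 17), giving x = 9.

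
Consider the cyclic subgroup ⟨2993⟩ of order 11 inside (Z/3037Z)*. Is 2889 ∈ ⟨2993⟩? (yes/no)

⟨2993⟩ has order 11; its elements mod 3037 are {1, 69, 438, 513, 645, 1724, 1936, 1987, 1990, 2889, 2993}.
2889 is in this set.

yes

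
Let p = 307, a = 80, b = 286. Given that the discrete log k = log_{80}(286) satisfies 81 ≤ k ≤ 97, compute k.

92

Compute 80^81 mod 307 = 205, then multiply by 80 repeatedly:
  80^81=205  80^82=129  80^83=189  80^84=77  80^85=20
  80^86=65  80^87=288  80^88=15  80^89=279  80^90=216
  80^91=88  80^92=286
Found 286 at exponent 92.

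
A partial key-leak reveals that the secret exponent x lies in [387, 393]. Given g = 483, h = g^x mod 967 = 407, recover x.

Compute 483^387 mod 967 = 710, then multiply by 483 repeatedly:
  483^387=710  483^388=612  483^389=661  483^390=153  483^391=407
Found 407 at exponent 391.

391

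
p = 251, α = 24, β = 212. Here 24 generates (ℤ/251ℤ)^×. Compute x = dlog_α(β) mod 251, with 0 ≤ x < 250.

213

Baby-step giant-step with m = ceil(sqrt(250)) = 16.
Baby table (24^j mod 251 for j=0..15):
  0:1  1:24  2:74  3:19  4:205  5:151  6:110  7:130
  8:108  9:82  10:211  11:44  12:52  13:244  14:83  15:235
Giant step factor: 24^(-16) ≡ 117 (mod 251).
Scan 212·117^i mod 251 for i = 0, 1, …:
  i=0: 212   i=1: 206   i=2: 6   i=3: 200
  i=4: 57   i=5: 143   i=6: 165   i=7: 229
  i=8: 187   i=9: 42   i=10: 145   i=11: 148
  i=12: 248   i=13: 151
Match at i=13, j=5: x = 13·16 + 5 = 213.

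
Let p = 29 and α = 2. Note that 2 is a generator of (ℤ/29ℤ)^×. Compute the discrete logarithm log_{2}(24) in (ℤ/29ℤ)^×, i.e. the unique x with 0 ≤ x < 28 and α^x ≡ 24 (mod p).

8

Successive powers of 2 modulo 29:
  2^0=1  2^1=2  2^2=4  2^3=8  2^4=16  2^5=3
  2^6=6  2^7=12  2^8=24
So 2^8 ≡ 24 (mod 29), giving x = 8.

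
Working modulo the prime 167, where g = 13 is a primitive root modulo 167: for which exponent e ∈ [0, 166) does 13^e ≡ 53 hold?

159

Baby-step giant-step with m = ceil(sqrt(166)) = 13.
Baby table (13^j mod 167 for j=0..12):
  0:1  1:13  2:2  3:26  4:4  5:52  6:8  7:104
  8:16  9:41  10:32  11:82  12:64
Giant step factor: 13^(-13) ≡ 111 (mod 167).
Scan 53·111^i mod 167 for i = 0, 1, …:
  i=0: 53   i=1: 38   i=2: 43   i=3: 97
  i=4: 79   i=5: 85   i=6: 83   i=7: 28
  i=8: 102   i=9: 133   i=10: 67   i=11: 89
  i=12: 26
Match at i=12, j=3: e = 12·13 + 3 = 159.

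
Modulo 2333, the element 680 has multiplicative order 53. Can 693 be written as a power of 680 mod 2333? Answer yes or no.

yes

693 ∈ ⟨680⟩ iff 693^53 ≡ 1 (mod 2333), since |⟨680⟩| = 53.
693^53 mod 2333 = 1.
Since 1 = 1, 693 lies in the subgroup.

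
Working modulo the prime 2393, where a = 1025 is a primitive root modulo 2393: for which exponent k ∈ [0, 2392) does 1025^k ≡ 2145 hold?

819

Baby-step giant-step with m = ceil(sqrt(2392)) = 49.
Baby table (1025^j mod 2393 for j=0..48):
  0:1  1:1025  2:98  3:2337  4:32  5:1691  6:743  7:601
  8:1024  9:1466  10:2239  11:88  12:1659  13:1445  14:2251  15:423
  16:442  17:773  18:242  19:1571  20:2179  21:806  22:565  23:19
  24:331  25:1862  26:1329  27:608  28:1020  29:2152  30:1847  31:312
  32:1531  33:1860  34:1672  35:412  36:1132  37:2088  38:858  39:1219
  40:329  41:2205  42:1133  43:720  44:956  45:1163  46:361  47:1503
  48:1876
Giant step factor: 1025^(-49) ≡ 913 (mod 2393).
Scan 2145·913^i mod 2393 for i = 0, 1, …:
  i=0: 2145   i=1: 911   i=2: 1372   i=3: 1097
  i=4: 1287   i=5: 68   i=6: 2259   i=7: 2094
  i=8: 2208   i=9: 998     …   i=15: 1041
  i=16: 412
Match at i=16, j=35: k = 16·49 + 35 = 819.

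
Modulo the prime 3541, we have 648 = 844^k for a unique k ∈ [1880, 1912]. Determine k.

1909

Compute 844^1880 mod 3541 = 3306, then multiply by 844 repeatedly:
  844^1880=3306  844^1881=3497  844^1882=1815  844^1883=2148  844^1884=3461
  844^1885=3300  844^1886=1974  844^1887=1786  844^1888=2459  844^1889=370
  844^1890=672  844^1891=608  844^1892=3248  844^1893=578  844^1894=2715
  844^1895=433  844^1896=729  844^1897=2683  844^1898=1753  844^1899=2935
  844^1900=1981  844^1901=612  844^1902=3083  844^1903=2958  844^1904=147
  844^1905=133  844^1906=2481  844^1907=1233  844^1908=3139  844^1909=648
Found 648 at exponent 1909.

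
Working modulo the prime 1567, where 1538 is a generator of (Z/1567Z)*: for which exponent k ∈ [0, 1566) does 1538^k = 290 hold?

731

Baby-step giant-step with m = ceil(sqrt(1566)) = 40.
Baby table (1538^j mod 1567 for j=0..39):
  0:1  1:1538  2:841  3:683  4:564  5:881  6:1090  7:1297
  8:1562  9:145  10:496  11:1286  12:314  13:296  14:818  15:1350
  16:25  17:842  18:654  19:1405  20:1564  21:87  22:611  23:1085
  24:1442  25:491  26:1431  27:810  28:15  29:1132  30:79  31:843
  32:625  33:679  34:680  35:651  36:1492  37:608  38:1172  39:486
Giant step factor: 1538^(-40) ≡ 1393 (mod 1567).
Scan 290·1393^i mod 1567 for i = 0, 1, …:
  i=0: 290   i=1: 1251   i=2: 139   i=3: 886
  i=4: 969   i=5: 630   i=6: 70   i=7: 356
  i=8: 736   i=9: 430     …   i=17: 605
  i=18: 1286
Match at i=18, j=11: k = 18·40 + 11 = 731.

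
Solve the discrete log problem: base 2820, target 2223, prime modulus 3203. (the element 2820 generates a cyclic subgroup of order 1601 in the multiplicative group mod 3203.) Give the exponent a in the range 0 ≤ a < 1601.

690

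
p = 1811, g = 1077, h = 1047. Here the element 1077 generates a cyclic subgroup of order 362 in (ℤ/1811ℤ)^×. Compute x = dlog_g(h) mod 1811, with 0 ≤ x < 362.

276

Baby-step giant-step with m = ceil(sqrt(362)) = 20.
Baby table (1077^j mod 1811 for j=0..19):
  0:1  1:1077  2:889  3:1245  4:725  5:284  6:1620  7:747
  8:435  9:1257  10:972  11:86  12:261  13:392  14:221  15:776
  16:881  17:1684  18:857  19:1190
Giant step factor: 1077^(-20) ≡ 542 (mod 1811).
Scan 1047·542^i mod 1811 for i = 0, 1, …:
  i=0: 1047   i=1: 631   i=2: 1534   i=3: 179
  i=4: 1035   i=5: 1371   i=6: 572   i=7: 343
  i=8: 1184   i=9: 634   i=10: 1349   i=11: 1325
  i=12: 994   i=13: 881
Match at i=13, j=16: x = 13·20 + 16 = 276.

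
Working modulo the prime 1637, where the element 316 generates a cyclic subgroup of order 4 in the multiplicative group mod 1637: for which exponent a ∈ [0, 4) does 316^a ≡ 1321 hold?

Successive powers of 316 modulo 1637:
  316^0=1  316^1=316  316^2=1636  316^3=1321
So 316^3 ≡ 1321 (mod 1637), giving a = 3.

3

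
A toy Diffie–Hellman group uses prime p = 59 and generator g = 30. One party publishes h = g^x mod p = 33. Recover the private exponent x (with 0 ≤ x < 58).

41

Baby-step giant-step with m = ceil(sqrt(58)) = 8.
Baby table (30^j mod 59 for j=0..7):
  0:1  1:30  2:15  3:37  4:48  5:24  6:12  7:6
Giant step factor: 30^(-8) ≡ 20 (mod 59).
Scan 33·20^i mod 59 for i = 0, 1, …:
  i=0: 33   i=1: 11   i=2: 43   i=3: 34
  i=4: 31   i=5: 30
Match at i=5, j=1: x = 5·8 + 1 = 41.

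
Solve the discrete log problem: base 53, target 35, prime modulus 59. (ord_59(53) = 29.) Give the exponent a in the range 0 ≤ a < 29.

9

Successive powers of 53 modulo 59:
  53^0=1  53^1=53  53^2=36  53^3=20  53^4=57  53^5=12
  53^6=46  53^7=19  53^8=4  53^9=35
So 53^9 ≡ 35 (mod 59), giving a = 9.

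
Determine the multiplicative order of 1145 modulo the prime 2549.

The order of 1145 must divide p − 1 = 2548 = 2^2 · 7^2 · 13.
Divisors: 1, 2, 4, 7, 13, 14, 26, 28, 49, 52, 91, 98, 182, 196, 364, 637, 1274, 2548.
Check each in increasing order: 1145^1 ≡ 1145;  1145^2 ≡ 839;  1145^4 ≡ 397;  1145^7 ≡ 1204;  1145^13 ≡ 311;  1145^14 ≡ 1784;  1145^26 ≡ 2408;  1145^28 ≡ 1504;  1145^49 ≡ 202;  1145^52 ≡ 2038;  1145^91 ≡ 2151;  1145^98 ≡ 20;  1145^182 ≡ 366;  1145^196 ≡ 400;  1145^364 ≡ 1408;  1145^637 ≡ 2192;  1145^1274 ≡ 2548;  1145^2548 ≡ 1.
Smallest exponent giving 1 is 2548.

2548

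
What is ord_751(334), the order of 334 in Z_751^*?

125

The order of 334 must divide p − 1 = 750 = 2 · 3 · 5^3.
Divisors: 1, 2, 3, 5, 6, 10, 15, 25, 30, 50, 75, 125, 150, 250, 375, 750.
Check each in increasing order: 334^1 ≡ 334;  334^2 ≡ 408;  334^3 ≡ 341;  334^5 ≡ 193;  334^6 ≡ 627;  334^10 ≡ 450;  334^15 ≡ 485;  334^25 ≡ 460;  334^30 ≡ 162;  334^50 ≡ 569;  334^75 ≡ 392;  334^125 ≡ 1.
Smallest exponent giving 1 is 125.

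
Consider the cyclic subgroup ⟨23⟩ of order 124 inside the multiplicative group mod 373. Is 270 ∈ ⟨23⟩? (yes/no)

270 ∈ ⟨23⟩ iff 270^124 ≡ 1 (mod 373), since |⟨23⟩| = 124.
270^124 mod 373 = 88.
Since 88 ≠ 1, 270 does not lie in the subgroup.

no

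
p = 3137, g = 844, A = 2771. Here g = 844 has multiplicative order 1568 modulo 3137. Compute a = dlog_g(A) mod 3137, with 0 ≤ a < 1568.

Baby-step giant-step with m = ceil(sqrt(1568)) = 40.
Baby table (844^j mod 3137 for j=0..39):
  0:1  1:844  2:237  3:2397  4:2840  5:292  6:1762  7:190
  8:373  9:1112  10:565  11:36  12:2151  13:2258  14:1593  15:1856
  16:1101  17:692  18:566  19:880  20:2388  21:1518  22:1296  23:2148
  24:2863  25:882  26:939  27:1992  28:2953  29:1554  30:310  31:1269
  32:1319  33:2738  34:2040  35:2684  36:382  37:2434  38:2698  39:2787
Giant step factor: 844^(-40) ≡ 1256 (mod 3137).
Scan 2771·1256^i mod 3137 for i = 0, 1, …:
  i=0: 2771   i=1: 1443   i=2: 2359   i=3: 1576
  i=4: 9   i=5: 1893   i=6: 2899   i=7: 2224
  i=8: 1414   i=9: 442     …   i=31: 501
  i=32: 1856
Match at i=32, j=15: a = 32·40 + 15 = 1295.

1295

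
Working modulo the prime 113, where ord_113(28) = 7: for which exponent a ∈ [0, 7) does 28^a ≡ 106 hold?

2

Successive powers of 28 modulo 113:
  28^0=1  28^1=28  28^2=106
So 28^2 ≡ 106 (mod 113), giving a = 2.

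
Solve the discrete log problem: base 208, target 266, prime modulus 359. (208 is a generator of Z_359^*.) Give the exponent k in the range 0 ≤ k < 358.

78

Baby-step giant-step with m = ceil(sqrt(358)) = 19.
Baby table (208^j mod 359 for j=0..18):
  0:1  1:208  2:184  3:218  4:110  5:263  6:136  7:286
  8:253  9:210  10:241  11:227  12:187  13:124  14:303  15:199
  16:107  17:357  18:302
Giant step factor: 208^(-19) ≡ 319 (mod 359).
Scan 266·319^i mod 359 for i = 0, 1, …:
  i=0: 266   i=1: 130   i=2: 185   i=3: 139
  i=4: 184
Match at i=4, j=2: k = 4·19 + 2 = 78.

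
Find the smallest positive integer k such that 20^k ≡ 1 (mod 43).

The order of 20 must divide p − 1 = 42 = 2 · 3 · 7.
Divisors: 1, 2, 3, 6, 7, 14, 21, 42.
Check each in increasing order: 20^1 ≡ 20;  20^2 ≡ 13;  20^3 ≡ 2;  20^6 ≡ 4;  20^7 ≡ 37;  20^14 ≡ 36;  20^21 ≡ 42;  20^42 ≡ 1.
Smallest exponent giving 1 is 42.

42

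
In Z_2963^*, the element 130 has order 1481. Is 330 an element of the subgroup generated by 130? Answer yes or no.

330 ∈ ⟨130⟩ iff 330^1481 ≡ 1 (mod 2963), since |⟨130⟩| = 1481.
330^1481 mod 2963 = 2962.
Since 2962 ≠ 1, 330 does not lie in the subgroup.

no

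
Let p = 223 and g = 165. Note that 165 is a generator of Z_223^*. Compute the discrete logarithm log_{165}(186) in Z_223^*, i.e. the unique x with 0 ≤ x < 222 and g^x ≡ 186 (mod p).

25

Baby-step giant-step with m = ceil(sqrt(222)) = 15.
Baby table (165^j mod 223 for j=0..14):
  0:1  1:165  2:19  3:13  4:138  5:24  6:169  7:10
  8:89  9:190  10:130  11:42  12:17  13:129  14:100
Giant step factor: 165^(-15) ≡ 111 (mod 223).
Scan 186·111^i mod 223 for i = 0, 1, …:
  i=0: 186   i=1: 130
Match at i=1, j=10: x = 1·15 + 10 = 25.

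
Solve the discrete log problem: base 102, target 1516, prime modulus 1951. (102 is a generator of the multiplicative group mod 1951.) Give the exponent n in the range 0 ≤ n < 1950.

1341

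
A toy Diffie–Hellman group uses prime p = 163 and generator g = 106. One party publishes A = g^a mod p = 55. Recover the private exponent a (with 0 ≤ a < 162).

44

Baby-step giant-step with m = ceil(sqrt(162)) = 13.
Baby table (106^j mod 163 for j=0..12):
  0:1  1:106  2:152  3:138  4:121  5:112  6:136  7:72
  8:134  9:23  10:156  11:73  12:77
Giant step factor: 106^(-13) ≡ 68 (mod 163).
Scan 55·68^i mod 163 for i = 0, 1, …:
  i=0: 55   i=1: 154   i=2: 40   i=3: 112
Match at i=3, j=5: a = 3·13 + 5 = 44.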